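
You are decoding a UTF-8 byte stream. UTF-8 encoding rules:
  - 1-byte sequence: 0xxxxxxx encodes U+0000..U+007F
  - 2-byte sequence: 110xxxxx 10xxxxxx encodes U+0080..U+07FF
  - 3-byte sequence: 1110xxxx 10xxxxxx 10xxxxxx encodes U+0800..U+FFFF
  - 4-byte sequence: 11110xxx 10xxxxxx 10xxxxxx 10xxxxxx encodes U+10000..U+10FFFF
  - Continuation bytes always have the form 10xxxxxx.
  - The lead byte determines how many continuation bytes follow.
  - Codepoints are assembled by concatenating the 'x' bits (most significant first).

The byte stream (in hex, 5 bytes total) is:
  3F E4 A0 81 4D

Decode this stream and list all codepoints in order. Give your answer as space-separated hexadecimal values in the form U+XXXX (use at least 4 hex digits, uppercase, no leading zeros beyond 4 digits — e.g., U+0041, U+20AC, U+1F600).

Byte[0]=3F: 1-byte ASCII. cp=U+003F
Byte[1]=E4: 3-byte lead, need 2 cont bytes. acc=0x4
Byte[2]=A0: continuation. acc=(acc<<6)|0x20=0x120
Byte[3]=81: continuation. acc=(acc<<6)|0x01=0x4801
Completed: cp=U+4801 (starts at byte 1)
Byte[4]=4D: 1-byte ASCII. cp=U+004D

Answer: U+003F U+4801 U+004D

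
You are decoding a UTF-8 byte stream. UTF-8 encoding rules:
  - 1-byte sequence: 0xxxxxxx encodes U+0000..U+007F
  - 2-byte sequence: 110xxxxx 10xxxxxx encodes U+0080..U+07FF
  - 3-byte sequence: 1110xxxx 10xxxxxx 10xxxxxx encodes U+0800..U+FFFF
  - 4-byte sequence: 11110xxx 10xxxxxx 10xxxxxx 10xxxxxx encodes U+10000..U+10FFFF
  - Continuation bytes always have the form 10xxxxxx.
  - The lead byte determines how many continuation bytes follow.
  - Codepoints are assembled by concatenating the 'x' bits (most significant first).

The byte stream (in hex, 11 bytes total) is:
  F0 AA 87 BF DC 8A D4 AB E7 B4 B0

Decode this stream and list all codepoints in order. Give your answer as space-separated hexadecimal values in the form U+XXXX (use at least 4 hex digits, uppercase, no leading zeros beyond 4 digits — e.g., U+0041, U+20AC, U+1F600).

Answer: U+2A1FF U+070A U+052B U+7D30

Derivation:
Byte[0]=F0: 4-byte lead, need 3 cont bytes. acc=0x0
Byte[1]=AA: continuation. acc=(acc<<6)|0x2A=0x2A
Byte[2]=87: continuation. acc=(acc<<6)|0x07=0xA87
Byte[3]=BF: continuation. acc=(acc<<6)|0x3F=0x2A1FF
Completed: cp=U+2A1FF (starts at byte 0)
Byte[4]=DC: 2-byte lead, need 1 cont bytes. acc=0x1C
Byte[5]=8A: continuation. acc=(acc<<6)|0x0A=0x70A
Completed: cp=U+070A (starts at byte 4)
Byte[6]=D4: 2-byte lead, need 1 cont bytes. acc=0x14
Byte[7]=AB: continuation. acc=(acc<<6)|0x2B=0x52B
Completed: cp=U+052B (starts at byte 6)
Byte[8]=E7: 3-byte lead, need 2 cont bytes. acc=0x7
Byte[9]=B4: continuation. acc=(acc<<6)|0x34=0x1F4
Byte[10]=B0: continuation. acc=(acc<<6)|0x30=0x7D30
Completed: cp=U+7D30 (starts at byte 8)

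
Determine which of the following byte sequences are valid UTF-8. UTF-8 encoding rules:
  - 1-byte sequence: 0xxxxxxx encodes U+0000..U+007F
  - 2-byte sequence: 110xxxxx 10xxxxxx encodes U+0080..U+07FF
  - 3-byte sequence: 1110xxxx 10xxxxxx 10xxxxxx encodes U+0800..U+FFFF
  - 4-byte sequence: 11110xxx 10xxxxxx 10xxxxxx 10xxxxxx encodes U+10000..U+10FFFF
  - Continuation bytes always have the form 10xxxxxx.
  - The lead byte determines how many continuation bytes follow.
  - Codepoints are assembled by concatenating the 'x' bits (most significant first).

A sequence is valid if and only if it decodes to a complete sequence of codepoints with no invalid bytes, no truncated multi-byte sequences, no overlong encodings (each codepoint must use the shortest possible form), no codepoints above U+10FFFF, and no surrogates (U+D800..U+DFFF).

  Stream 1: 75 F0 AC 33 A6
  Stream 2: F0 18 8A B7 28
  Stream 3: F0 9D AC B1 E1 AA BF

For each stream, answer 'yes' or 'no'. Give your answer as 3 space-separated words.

Stream 1: error at byte offset 3. INVALID
Stream 2: error at byte offset 1. INVALID
Stream 3: decodes cleanly. VALID

Answer: no no yes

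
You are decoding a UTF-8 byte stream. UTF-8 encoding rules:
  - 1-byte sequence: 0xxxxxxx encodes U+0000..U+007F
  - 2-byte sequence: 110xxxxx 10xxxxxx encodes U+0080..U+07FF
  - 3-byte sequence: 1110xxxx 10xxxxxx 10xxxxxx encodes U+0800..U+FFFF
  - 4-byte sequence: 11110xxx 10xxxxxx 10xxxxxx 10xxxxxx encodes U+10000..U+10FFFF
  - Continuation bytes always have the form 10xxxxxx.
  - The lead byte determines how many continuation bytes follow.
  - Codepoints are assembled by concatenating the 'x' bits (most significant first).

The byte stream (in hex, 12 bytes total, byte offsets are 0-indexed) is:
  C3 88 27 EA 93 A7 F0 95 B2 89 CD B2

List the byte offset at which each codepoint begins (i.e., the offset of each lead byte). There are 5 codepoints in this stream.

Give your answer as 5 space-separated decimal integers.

Byte[0]=C3: 2-byte lead, need 1 cont bytes. acc=0x3
Byte[1]=88: continuation. acc=(acc<<6)|0x08=0xC8
Completed: cp=U+00C8 (starts at byte 0)
Byte[2]=27: 1-byte ASCII. cp=U+0027
Byte[3]=EA: 3-byte lead, need 2 cont bytes. acc=0xA
Byte[4]=93: continuation. acc=(acc<<6)|0x13=0x293
Byte[5]=A7: continuation. acc=(acc<<6)|0x27=0xA4E7
Completed: cp=U+A4E7 (starts at byte 3)
Byte[6]=F0: 4-byte lead, need 3 cont bytes. acc=0x0
Byte[7]=95: continuation. acc=(acc<<6)|0x15=0x15
Byte[8]=B2: continuation. acc=(acc<<6)|0x32=0x572
Byte[9]=89: continuation. acc=(acc<<6)|0x09=0x15C89
Completed: cp=U+15C89 (starts at byte 6)
Byte[10]=CD: 2-byte lead, need 1 cont bytes. acc=0xD
Byte[11]=B2: continuation. acc=(acc<<6)|0x32=0x372
Completed: cp=U+0372 (starts at byte 10)

Answer: 0 2 3 6 10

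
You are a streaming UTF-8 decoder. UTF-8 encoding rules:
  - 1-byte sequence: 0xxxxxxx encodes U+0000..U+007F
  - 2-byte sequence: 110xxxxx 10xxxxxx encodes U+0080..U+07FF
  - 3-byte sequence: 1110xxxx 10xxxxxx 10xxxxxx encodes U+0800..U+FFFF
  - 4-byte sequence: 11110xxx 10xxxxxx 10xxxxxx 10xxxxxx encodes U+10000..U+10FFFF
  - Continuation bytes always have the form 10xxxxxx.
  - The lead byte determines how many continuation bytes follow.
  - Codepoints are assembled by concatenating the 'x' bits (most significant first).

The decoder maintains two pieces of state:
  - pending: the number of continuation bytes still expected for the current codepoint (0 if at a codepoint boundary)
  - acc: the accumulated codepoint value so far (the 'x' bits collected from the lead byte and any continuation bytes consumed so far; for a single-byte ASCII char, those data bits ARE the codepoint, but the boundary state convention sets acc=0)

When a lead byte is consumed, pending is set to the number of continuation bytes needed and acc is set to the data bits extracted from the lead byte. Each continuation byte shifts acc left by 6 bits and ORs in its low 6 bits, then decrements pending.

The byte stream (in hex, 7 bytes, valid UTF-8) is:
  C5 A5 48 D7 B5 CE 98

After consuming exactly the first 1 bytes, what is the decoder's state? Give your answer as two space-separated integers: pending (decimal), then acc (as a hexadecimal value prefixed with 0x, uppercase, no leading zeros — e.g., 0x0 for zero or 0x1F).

Byte[0]=C5: 2-byte lead. pending=1, acc=0x5

Answer: 1 0x5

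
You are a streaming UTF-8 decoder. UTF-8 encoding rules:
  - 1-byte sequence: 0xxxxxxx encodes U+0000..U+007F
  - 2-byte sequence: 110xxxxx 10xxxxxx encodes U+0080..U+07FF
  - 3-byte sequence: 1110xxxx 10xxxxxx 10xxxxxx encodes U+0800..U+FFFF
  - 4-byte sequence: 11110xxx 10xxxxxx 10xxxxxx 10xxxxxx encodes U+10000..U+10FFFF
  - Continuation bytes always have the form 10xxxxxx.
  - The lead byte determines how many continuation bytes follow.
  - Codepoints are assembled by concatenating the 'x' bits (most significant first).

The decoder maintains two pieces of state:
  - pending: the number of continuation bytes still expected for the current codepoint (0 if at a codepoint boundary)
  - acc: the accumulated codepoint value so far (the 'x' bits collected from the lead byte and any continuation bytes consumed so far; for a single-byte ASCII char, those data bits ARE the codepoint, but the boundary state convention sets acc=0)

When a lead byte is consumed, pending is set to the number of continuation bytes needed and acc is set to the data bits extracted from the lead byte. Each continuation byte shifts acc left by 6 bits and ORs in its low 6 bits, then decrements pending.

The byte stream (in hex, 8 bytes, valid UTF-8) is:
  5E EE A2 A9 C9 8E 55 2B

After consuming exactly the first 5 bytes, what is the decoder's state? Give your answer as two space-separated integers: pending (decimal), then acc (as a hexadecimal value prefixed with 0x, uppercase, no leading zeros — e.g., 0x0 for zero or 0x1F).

Answer: 1 0x9

Derivation:
Byte[0]=5E: 1-byte. pending=0, acc=0x0
Byte[1]=EE: 3-byte lead. pending=2, acc=0xE
Byte[2]=A2: continuation. acc=(acc<<6)|0x22=0x3A2, pending=1
Byte[3]=A9: continuation. acc=(acc<<6)|0x29=0xE8A9, pending=0
Byte[4]=C9: 2-byte lead. pending=1, acc=0x9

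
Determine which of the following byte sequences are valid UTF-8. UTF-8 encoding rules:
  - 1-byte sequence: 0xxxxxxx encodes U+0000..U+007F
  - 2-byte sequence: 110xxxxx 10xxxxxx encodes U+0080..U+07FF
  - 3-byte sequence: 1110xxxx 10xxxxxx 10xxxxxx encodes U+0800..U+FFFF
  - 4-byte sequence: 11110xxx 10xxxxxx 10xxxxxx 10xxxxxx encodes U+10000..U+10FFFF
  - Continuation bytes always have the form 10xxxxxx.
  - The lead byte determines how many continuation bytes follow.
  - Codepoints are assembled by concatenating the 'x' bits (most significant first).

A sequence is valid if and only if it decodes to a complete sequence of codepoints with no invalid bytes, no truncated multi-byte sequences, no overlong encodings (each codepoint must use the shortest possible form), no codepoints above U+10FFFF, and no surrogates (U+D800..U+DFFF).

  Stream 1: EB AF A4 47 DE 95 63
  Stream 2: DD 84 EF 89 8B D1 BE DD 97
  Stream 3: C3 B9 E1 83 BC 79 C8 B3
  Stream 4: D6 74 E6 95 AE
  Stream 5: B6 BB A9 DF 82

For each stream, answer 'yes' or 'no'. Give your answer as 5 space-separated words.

Stream 1: decodes cleanly. VALID
Stream 2: decodes cleanly. VALID
Stream 3: decodes cleanly. VALID
Stream 4: error at byte offset 1. INVALID
Stream 5: error at byte offset 0. INVALID

Answer: yes yes yes no no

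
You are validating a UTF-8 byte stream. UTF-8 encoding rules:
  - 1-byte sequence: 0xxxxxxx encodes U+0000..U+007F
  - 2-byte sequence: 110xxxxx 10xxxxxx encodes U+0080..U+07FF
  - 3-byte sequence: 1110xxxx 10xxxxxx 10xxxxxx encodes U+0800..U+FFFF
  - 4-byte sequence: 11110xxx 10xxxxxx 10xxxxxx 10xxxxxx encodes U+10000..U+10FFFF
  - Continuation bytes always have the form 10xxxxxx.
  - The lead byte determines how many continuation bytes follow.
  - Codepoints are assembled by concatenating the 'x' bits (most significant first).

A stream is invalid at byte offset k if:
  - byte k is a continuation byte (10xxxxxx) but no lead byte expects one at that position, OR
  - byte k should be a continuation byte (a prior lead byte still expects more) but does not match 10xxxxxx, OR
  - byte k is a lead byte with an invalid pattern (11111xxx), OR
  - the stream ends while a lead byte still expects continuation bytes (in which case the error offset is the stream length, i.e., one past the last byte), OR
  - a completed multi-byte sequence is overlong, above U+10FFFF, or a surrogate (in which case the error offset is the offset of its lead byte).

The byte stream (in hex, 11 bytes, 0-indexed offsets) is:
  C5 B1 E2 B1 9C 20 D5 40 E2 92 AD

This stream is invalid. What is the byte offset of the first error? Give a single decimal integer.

Answer: 7

Derivation:
Byte[0]=C5: 2-byte lead, need 1 cont bytes. acc=0x5
Byte[1]=B1: continuation. acc=(acc<<6)|0x31=0x171
Completed: cp=U+0171 (starts at byte 0)
Byte[2]=E2: 3-byte lead, need 2 cont bytes. acc=0x2
Byte[3]=B1: continuation. acc=(acc<<6)|0x31=0xB1
Byte[4]=9C: continuation. acc=(acc<<6)|0x1C=0x2C5C
Completed: cp=U+2C5C (starts at byte 2)
Byte[5]=20: 1-byte ASCII. cp=U+0020
Byte[6]=D5: 2-byte lead, need 1 cont bytes. acc=0x15
Byte[7]=40: expected 10xxxxxx continuation. INVALID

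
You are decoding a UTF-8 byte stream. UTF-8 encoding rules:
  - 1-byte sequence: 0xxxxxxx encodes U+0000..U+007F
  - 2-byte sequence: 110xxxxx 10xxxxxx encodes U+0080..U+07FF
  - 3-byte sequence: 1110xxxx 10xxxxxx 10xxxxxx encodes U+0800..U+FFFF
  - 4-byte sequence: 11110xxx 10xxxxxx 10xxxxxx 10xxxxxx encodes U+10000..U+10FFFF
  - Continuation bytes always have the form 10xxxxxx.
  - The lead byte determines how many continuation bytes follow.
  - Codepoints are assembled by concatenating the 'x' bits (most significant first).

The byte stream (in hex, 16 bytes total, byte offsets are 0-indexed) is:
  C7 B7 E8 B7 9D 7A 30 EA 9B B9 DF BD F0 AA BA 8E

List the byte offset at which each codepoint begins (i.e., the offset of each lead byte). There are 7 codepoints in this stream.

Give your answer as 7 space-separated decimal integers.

Answer: 0 2 5 6 7 10 12

Derivation:
Byte[0]=C7: 2-byte lead, need 1 cont bytes. acc=0x7
Byte[1]=B7: continuation. acc=(acc<<6)|0x37=0x1F7
Completed: cp=U+01F7 (starts at byte 0)
Byte[2]=E8: 3-byte lead, need 2 cont bytes. acc=0x8
Byte[3]=B7: continuation. acc=(acc<<6)|0x37=0x237
Byte[4]=9D: continuation. acc=(acc<<6)|0x1D=0x8DDD
Completed: cp=U+8DDD (starts at byte 2)
Byte[5]=7A: 1-byte ASCII. cp=U+007A
Byte[6]=30: 1-byte ASCII. cp=U+0030
Byte[7]=EA: 3-byte lead, need 2 cont bytes. acc=0xA
Byte[8]=9B: continuation. acc=(acc<<6)|0x1B=0x29B
Byte[9]=B9: continuation. acc=(acc<<6)|0x39=0xA6F9
Completed: cp=U+A6F9 (starts at byte 7)
Byte[10]=DF: 2-byte lead, need 1 cont bytes. acc=0x1F
Byte[11]=BD: continuation. acc=(acc<<6)|0x3D=0x7FD
Completed: cp=U+07FD (starts at byte 10)
Byte[12]=F0: 4-byte lead, need 3 cont bytes. acc=0x0
Byte[13]=AA: continuation. acc=(acc<<6)|0x2A=0x2A
Byte[14]=BA: continuation. acc=(acc<<6)|0x3A=0xABA
Byte[15]=8E: continuation. acc=(acc<<6)|0x0E=0x2AE8E
Completed: cp=U+2AE8E (starts at byte 12)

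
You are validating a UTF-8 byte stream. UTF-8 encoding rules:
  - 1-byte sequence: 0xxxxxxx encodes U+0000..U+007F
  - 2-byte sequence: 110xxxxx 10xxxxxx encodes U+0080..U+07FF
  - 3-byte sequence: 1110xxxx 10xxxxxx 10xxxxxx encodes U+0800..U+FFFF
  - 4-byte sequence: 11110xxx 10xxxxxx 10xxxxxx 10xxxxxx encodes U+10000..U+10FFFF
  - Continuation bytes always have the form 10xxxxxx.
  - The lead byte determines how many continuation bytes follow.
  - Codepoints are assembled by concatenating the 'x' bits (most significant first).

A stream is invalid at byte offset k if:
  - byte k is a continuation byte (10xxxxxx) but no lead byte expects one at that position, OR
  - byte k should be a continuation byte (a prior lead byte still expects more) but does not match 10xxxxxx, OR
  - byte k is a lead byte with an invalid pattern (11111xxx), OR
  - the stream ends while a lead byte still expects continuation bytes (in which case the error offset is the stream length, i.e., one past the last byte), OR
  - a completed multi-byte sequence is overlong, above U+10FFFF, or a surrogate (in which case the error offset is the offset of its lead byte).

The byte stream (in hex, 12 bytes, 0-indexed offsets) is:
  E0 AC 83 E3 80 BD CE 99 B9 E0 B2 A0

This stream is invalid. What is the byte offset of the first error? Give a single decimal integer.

Answer: 8

Derivation:
Byte[0]=E0: 3-byte lead, need 2 cont bytes. acc=0x0
Byte[1]=AC: continuation. acc=(acc<<6)|0x2C=0x2C
Byte[2]=83: continuation. acc=(acc<<6)|0x03=0xB03
Completed: cp=U+0B03 (starts at byte 0)
Byte[3]=E3: 3-byte lead, need 2 cont bytes. acc=0x3
Byte[4]=80: continuation. acc=(acc<<6)|0x00=0xC0
Byte[5]=BD: continuation. acc=(acc<<6)|0x3D=0x303D
Completed: cp=U+303D (starts at byte 3)
Byte[6]=CE: 2-byte lead, need 1 cont bytes. acc=0xE
Byte[7]=99: continuation. acc=(acc<<6)|0x19=0x399
Completed: cp=U+0399 (starts at byte 6)
Byte[8]=B9: INVALID lead byte (not 0xxx/110x/1110/11110)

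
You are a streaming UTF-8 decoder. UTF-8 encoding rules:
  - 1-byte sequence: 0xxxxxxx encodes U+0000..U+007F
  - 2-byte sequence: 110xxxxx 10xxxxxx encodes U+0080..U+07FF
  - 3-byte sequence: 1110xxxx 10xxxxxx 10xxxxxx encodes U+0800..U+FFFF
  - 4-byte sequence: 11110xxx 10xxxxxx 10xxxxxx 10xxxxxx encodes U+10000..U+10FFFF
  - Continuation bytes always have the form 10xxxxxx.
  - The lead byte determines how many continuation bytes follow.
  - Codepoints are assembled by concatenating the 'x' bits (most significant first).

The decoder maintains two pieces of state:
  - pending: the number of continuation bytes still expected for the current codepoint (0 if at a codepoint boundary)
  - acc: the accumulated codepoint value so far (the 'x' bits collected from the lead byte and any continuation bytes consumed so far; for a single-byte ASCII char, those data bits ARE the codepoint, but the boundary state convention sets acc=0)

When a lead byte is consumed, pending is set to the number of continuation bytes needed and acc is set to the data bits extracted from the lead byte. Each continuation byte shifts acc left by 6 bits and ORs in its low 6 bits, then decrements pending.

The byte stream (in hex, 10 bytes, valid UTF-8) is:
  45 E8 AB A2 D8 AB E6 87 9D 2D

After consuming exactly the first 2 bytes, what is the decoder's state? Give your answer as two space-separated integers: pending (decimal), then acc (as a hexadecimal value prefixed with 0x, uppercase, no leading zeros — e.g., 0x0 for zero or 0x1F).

Byte[0]=45: 1-byte. pending=0, acc=0x0
Byte[1]=E8: 3-byte lead. pending=2, acc=0x8

Answer: 2 0x8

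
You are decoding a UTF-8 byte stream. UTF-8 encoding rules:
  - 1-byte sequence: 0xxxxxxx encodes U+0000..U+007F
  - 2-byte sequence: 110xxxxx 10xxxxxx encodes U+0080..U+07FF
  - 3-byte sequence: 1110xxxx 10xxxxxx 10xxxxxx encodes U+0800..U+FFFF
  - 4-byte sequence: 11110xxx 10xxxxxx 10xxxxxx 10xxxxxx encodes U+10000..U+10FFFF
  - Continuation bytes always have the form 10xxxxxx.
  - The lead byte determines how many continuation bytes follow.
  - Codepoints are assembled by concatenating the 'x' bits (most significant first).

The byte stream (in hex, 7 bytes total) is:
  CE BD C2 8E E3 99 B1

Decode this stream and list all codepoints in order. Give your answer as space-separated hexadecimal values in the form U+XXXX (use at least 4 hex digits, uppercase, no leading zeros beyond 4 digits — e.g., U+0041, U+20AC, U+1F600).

Byte[0]=CE: 2-byte lead, need 1 cont bytes. acc=0xE
Byte[1]=BD: continuation. acc=(acc<<6)|0x3D=0x3BD
Completed: cp=U+03BD (starts at byte 0)
Byte[2]=C2: 2-byte lead, need 1 cont bytes. acc=0x2
Byte[3]=8E: continuation. acc=(acc<<6)|0x0E=0x8E
Completed: cp=U+008E (starts at byte 2)
Byte[4]=E3: 3-byte lead, need 2 cont bytes. acc=0x3
Byte[5]=99: continuation. acc=(acc<<6)|0x19=0xD9
Byte[6]=B1: continuation. acc=(acc<<6)|0x31=0x3671
Completed: cp=U+3671 (starts at byte 4)

Answer: U+03BD U+008E U+3671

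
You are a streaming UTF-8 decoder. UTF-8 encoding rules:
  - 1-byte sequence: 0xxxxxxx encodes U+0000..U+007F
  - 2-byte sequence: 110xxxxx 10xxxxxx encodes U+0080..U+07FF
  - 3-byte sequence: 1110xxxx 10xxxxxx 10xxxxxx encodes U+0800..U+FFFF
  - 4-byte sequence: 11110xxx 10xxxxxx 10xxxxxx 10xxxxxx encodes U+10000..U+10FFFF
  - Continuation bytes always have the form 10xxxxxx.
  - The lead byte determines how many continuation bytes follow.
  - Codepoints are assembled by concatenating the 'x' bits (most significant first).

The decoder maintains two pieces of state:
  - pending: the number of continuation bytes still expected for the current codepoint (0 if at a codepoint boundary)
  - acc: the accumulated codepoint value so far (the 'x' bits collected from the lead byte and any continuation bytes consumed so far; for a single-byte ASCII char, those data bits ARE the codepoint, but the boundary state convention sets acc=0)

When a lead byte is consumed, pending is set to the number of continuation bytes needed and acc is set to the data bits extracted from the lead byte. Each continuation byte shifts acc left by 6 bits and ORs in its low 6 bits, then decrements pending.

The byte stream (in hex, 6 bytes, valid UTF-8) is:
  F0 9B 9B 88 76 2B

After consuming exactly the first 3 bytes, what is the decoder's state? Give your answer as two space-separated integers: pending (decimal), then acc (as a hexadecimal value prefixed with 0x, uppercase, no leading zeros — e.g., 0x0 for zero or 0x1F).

Answer: 1 0x6DB

Derivation:
Byte[0]=F0: 4-byte lead. pending=3, acc=0x0
Byte[1]=9B: continuation. acc=(acc<<6)|0x1B=0x1B, pending=2
Byte[2]=9B: continuation. acc=(acc<<6)|0x1B=0x6DB, pending=1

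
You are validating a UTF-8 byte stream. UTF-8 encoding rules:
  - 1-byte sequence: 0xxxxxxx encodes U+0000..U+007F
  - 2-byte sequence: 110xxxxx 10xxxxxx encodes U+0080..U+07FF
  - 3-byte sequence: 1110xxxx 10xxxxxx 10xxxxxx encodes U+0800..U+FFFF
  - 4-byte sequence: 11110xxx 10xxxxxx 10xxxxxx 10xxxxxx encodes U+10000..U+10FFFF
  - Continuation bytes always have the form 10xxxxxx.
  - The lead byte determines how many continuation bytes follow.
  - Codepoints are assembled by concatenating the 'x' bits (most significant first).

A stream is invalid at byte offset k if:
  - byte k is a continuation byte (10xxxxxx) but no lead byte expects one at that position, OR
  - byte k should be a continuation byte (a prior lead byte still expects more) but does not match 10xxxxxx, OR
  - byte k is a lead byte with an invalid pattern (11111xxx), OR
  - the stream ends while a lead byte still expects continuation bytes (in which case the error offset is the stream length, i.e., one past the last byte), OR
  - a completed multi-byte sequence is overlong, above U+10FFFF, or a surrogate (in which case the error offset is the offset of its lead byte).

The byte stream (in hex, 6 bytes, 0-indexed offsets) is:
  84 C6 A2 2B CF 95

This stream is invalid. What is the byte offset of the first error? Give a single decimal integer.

Answer: 0

Derivation:
Byte[0]=84: INVALID lead byte (not 0xxx/110x/1110/11110)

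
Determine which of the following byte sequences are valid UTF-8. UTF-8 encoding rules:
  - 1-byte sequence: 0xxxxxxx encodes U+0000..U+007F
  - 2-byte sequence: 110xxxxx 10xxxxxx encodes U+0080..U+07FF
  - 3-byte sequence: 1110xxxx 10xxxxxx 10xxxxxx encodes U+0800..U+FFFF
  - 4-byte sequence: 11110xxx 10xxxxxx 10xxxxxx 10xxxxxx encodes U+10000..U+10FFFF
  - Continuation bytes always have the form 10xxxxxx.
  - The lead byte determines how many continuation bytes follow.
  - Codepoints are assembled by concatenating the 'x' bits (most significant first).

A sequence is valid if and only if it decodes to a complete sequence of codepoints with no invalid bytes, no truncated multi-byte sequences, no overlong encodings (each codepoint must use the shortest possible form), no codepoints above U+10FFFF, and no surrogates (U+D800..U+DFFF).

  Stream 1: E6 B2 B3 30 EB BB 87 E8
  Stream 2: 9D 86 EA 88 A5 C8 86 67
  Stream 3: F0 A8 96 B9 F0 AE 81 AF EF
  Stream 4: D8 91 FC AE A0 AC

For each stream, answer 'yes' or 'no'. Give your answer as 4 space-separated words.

Stream 1: error at byte offset 8. INVALID
Stream 2: error at byte offset 0. INVALID
Stream 3: error at byte offset 9. INVALID
Stream 4: error at byte offset 2. INVALID

Answer: no no no no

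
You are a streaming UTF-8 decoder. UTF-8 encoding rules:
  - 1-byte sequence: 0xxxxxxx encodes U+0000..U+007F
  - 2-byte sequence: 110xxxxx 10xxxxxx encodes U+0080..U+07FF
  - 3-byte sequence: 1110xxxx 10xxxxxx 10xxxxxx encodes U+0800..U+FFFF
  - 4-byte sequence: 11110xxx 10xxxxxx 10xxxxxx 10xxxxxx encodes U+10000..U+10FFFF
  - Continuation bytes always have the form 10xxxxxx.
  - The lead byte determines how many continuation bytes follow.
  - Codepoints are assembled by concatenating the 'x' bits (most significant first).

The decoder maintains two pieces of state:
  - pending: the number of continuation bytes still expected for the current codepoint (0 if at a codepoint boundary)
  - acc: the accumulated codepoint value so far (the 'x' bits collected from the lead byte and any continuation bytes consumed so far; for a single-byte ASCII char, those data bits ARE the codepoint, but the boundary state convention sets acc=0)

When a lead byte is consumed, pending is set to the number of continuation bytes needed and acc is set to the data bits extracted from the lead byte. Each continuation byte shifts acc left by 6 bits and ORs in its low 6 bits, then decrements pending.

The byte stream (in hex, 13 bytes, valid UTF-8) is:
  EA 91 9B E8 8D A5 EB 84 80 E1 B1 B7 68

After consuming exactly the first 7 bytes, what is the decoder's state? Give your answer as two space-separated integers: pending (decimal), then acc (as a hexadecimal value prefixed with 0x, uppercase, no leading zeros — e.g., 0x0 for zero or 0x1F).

Answer: 2 0xB

Derivation:
Byte[0]=EA: 3-byte lead. pending=2, acc=0xA
Byte[1]=91: continuation. acc=(acc<<6)|0x11=0x291, pending=1
Byte[2]=9B: continuation. acc=(acc<<6)|0x1B=0xA45B, pending=0
Byte[3]=E8: 3-byte lead. pending=2, acc=0x8
Byte[4]=8D: continuation. acc=(acc<<6)|0x0D=0x20D, pending=1
Byte[5]=A5: continuation. acc=(acc<<6)|0x25=0x8365, pending=0
Byte[6]=EB: 3-byte lead. pending=2, acc=0xB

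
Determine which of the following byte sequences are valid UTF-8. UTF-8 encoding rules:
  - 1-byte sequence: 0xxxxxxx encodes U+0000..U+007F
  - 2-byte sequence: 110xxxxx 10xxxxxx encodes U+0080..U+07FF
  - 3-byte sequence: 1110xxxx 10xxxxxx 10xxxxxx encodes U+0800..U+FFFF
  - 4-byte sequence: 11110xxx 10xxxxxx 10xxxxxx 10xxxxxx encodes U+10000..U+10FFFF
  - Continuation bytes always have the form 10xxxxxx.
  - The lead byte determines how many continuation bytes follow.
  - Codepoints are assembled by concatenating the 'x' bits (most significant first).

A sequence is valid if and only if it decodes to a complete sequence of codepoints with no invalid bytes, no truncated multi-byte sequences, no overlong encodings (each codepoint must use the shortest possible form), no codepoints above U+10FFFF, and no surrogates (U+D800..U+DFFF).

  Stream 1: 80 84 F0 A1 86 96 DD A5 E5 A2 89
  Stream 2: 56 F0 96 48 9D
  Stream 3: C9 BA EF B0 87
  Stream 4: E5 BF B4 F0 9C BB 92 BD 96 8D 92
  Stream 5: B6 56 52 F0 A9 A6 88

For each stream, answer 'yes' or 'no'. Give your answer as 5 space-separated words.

Stream 1: error at byte offset 0. INVALID
Stream 2: error at byte offset 3. INVALID
Stream 3: decodes cleanly. VALID
Stream 4: error at byte offset 7. INVALID
Stream 5: error at byte offset 0. INVALID

Answer: no no yes no no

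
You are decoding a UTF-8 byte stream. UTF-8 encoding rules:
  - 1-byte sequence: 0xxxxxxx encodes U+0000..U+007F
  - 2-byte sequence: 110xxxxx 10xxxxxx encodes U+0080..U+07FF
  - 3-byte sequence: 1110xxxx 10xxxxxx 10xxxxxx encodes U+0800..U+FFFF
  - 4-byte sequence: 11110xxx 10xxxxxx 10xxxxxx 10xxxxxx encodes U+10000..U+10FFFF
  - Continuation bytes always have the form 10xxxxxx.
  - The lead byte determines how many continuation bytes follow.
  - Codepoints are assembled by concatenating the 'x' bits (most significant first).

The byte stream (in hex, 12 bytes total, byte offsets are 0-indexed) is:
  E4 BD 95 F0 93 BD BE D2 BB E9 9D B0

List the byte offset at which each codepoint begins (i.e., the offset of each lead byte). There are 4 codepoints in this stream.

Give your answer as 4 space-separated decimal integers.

Answer: 0 3 7 9

Derivation:
Byte[0]=E4: 3-byte lead, need 2 cont bytes. acc=0x4
Byte[1]=BD: continuation. acc=(acc<<6)|0x3D=0x13D
Byte[2]=95: continuation. acc=(acc<<6)|0x15=0x4F55
Completed: cp=U+4F55 (starts at byte 0)
Byte[3]=F0: 4-byte lead, need 3 cont bytes. acc=0x0
Byte[4]=93: continuation. acc=(acc<<6)|0x13=0x13
Byte[5]=BD: continuation. acc=(acc<<6)|0x3D=0x4FD
Byte[6]=BE: continuation. acc=(acc<<6)|0x3E=0x13F7E
Completed: cp=U+13F7E (starts at byte 3)
Byte[7]=D2: 2-byte lead, need 1 cont bytes. acc=0x12
Byte[8]=BB: continuation. acc=(acc<<6)|0x3B=0x4BB
Completed: cp=U+04BB (starts at byte 7)
Byte[9]=E9: 3-byte lead, need 2 cont bytes. acc=0x9
Byte[10]=9D: continuation. acc=(acc<<6)|0x1D=0x25D
Byte[11]=B0: continuation. acc=(acc<<6)|0x30=0x9770
Completed: cp=U+9770 (starts at byte 9)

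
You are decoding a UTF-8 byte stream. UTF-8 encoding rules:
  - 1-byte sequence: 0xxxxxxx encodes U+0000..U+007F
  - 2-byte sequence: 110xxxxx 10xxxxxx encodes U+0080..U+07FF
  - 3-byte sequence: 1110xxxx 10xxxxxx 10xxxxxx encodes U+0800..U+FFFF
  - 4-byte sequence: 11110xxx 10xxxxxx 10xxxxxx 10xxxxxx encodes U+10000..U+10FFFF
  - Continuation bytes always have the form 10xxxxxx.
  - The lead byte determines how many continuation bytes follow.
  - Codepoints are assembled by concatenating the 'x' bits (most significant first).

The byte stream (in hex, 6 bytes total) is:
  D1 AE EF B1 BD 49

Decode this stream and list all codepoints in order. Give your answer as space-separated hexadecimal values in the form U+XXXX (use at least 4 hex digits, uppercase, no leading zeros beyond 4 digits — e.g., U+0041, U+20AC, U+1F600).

Byte[0]=D1: 2-byte lead, need 1 cont bytes. acc=0x11
Byte[1]=AE: continuation. acc=(acc<<6)|0x2E=0x46E
Completed: cp=U+046E (starts at byte 0)
Byte[2]=EF: 3-byte lead, need 2 cont bytes. acc=0xF
Byte[3]=B1: continuation. acc=(acc<<6)|0x31=0x3F1
Byte[4]=BD: continuation. acc=(acc<<6)|0x3D=0xFC7D
Completed: cp=U+FC7D (starts at byte 2)
Byte[5]=49: 1-byte ASCII. cp=U+0049

Answer: U+046E U+FC7D U+0049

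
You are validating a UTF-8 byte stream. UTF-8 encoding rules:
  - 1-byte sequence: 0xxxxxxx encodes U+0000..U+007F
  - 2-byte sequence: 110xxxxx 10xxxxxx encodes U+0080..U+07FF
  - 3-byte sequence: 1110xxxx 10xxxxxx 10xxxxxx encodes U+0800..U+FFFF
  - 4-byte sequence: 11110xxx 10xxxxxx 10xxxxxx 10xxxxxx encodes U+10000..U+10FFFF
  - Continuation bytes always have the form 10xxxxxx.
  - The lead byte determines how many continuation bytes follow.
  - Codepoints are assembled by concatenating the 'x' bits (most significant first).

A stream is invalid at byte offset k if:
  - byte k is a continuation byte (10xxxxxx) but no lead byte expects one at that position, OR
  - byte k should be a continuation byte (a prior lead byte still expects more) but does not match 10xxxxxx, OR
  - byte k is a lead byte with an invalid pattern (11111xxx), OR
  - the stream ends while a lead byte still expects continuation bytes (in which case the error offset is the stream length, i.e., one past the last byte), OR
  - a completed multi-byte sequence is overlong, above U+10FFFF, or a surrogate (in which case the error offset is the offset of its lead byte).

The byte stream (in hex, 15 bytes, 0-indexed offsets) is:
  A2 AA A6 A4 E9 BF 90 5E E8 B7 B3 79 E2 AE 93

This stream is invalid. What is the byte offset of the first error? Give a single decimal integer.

Answer: 0

Derivation:
Byte[0]=A2: INVALID lead byte (not 0xxx/110x/1110/11110)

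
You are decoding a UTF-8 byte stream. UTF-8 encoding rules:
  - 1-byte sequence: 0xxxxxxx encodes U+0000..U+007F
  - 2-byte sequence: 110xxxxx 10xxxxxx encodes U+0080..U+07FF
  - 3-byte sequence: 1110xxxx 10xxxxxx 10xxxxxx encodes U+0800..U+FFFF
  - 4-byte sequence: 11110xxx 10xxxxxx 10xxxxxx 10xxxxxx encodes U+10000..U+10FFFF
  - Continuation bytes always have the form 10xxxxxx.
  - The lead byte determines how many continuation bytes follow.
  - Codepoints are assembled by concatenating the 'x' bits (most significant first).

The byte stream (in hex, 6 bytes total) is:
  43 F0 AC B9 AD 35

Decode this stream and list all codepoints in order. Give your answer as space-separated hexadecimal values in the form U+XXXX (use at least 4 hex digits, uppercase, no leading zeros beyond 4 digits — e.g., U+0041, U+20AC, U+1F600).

Answer: U+0043 U+2CE6D U+0035

Derivation:
Byte[0]=43: 1-byte ASCII. cp=U+0043
Byte[1]=F0: 4-byte lead, need 3 cont bytes. acc=0x0
Byte[2]=AC: continuation. acc=(acc<<6)|0x2C=0x2C
Byte[3]=B9: continuation. acc=(acc<<6)|0x39=0xB39
Byte[4]=AD: continuation. acc=(acc<<6)|0x2D=0x2CE6D
Completed: cp=U+2CE6D (starts at byte 1)
Byte[5]=35: 1-byte ASCII. cp=U+0035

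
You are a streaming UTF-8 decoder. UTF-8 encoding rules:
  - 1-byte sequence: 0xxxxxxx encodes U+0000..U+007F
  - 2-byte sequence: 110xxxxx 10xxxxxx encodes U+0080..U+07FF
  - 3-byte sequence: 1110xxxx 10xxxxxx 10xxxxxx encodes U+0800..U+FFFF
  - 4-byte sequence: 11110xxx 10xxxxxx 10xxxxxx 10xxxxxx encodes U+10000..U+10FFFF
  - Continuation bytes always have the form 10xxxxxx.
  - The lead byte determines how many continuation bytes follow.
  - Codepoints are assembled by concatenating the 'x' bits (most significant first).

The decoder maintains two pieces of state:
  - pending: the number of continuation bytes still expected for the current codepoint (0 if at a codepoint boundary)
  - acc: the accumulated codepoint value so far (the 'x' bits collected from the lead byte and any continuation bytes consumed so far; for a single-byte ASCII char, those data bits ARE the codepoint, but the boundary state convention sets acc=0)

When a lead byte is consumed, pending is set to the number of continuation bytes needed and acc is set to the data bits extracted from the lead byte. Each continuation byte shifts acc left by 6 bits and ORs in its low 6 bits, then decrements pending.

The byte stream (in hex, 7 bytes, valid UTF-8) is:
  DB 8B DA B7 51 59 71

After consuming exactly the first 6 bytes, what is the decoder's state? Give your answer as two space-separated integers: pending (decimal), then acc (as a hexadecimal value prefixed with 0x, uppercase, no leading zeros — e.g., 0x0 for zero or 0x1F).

Byte[0]=DB: 2-byte lead. pending=1, acc=0x1B
Byte[1]=8B: continuation. acc=(acc<<6)|0x0B=0x6CB, pending=0
Byte[2]=DA: 2-byte lead. pending=1, acc=0x1A
Byte[3]=B7: continuation. acc=(acc<<6)|0x37=0x6B7, pending=0
Byte[4]=51: 1-byte. pending=0, acc=0x0
Byte[5]=59: 1-byte. pending=0, acc=0x0

Answer: 0 0x0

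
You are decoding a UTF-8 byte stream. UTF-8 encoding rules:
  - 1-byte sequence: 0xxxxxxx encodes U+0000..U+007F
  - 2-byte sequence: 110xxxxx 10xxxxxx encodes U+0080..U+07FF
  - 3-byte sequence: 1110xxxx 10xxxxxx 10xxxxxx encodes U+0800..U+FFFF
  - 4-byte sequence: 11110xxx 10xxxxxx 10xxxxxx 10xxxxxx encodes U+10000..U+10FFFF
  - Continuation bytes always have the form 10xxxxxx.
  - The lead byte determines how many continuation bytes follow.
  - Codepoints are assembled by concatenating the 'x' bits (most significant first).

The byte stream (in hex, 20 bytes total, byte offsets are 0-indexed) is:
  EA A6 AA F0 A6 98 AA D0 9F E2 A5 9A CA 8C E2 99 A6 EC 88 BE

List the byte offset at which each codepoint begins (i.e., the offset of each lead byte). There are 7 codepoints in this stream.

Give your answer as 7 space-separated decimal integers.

Byte[0]=EA: 3-byte lead, need 2 cont bytes. acc=0xA
Byte[1]=A6: continuation. acc=(acc<<6)|0x26=0x2A6
Byte[2]=AA: continuation. acc=(acc<<6)|0x2A=0xA9AA
Completed: cp=U+A9AA (starts at byte 0)
Byte[3]=F0: 4-byte lead, need 3 cont bytes. acc=0x0
Byte[4]=A6: continuation. acc=(acc<<6)|0x26=0x26
Byte[5]=98: continuation. acc=(acc<<6)|0x18=0x998
Byte[6]=AA: continuation. acc=(acc<<6)|0x2A=0x2662A
Completed: cp=U+2662A (starts at byte 3)
Byte[7]=D0: 2-byte lead, need 1 cont bytes. acc=0x10
Byte[8]=9F: continuation. acc=(acc<<6)|0x1F=0x41F
Completed: cp=U+041F (starts at byte 7)
Byte[9]=E2: 3-byte lead, need 2 cont bytes. acc=0x2
Byte[10]=A5: continuation. acc=(acc<<6)|0x25=0xA5
Byte[11]=9A: continuation. acc=(acc<<6)|0x1A=0x295A
Completed: cp=U+295A (starts at byte 9)
Byte[12]=CA: 2-byte lead, need 1 cont bytes. acc=0xA
Byte[13]=8C: continuation. acc=(acc<<6)|0x0C=0x28C
Completed: cp=U+028C (starts at byte 12)
Byte[14]=E2: 3-byte lead, need 2 cont bytes. acc=0x2
Byte[15]=99: continuation. acc=(acc<<6)|0x19=0x99
Byte[16]=A6: continuation. acc=(acc<<6)|0x26=0x2666
Completed: cp=U+2666 (starts at byte 14)
Byte[17]=EC: 3-byte lead, need 2 cont bytes. acc=0xC
Byte[18]=88: continuation. acc=(acc<<6)|0x08=0x308
Byte[19]=BE: continuation. acc=(acc<<6)|0x3E=0xC23E
Completed: cp=U+C23E (starts at byte 17)

Answer: 0 3 7 9 12 14 17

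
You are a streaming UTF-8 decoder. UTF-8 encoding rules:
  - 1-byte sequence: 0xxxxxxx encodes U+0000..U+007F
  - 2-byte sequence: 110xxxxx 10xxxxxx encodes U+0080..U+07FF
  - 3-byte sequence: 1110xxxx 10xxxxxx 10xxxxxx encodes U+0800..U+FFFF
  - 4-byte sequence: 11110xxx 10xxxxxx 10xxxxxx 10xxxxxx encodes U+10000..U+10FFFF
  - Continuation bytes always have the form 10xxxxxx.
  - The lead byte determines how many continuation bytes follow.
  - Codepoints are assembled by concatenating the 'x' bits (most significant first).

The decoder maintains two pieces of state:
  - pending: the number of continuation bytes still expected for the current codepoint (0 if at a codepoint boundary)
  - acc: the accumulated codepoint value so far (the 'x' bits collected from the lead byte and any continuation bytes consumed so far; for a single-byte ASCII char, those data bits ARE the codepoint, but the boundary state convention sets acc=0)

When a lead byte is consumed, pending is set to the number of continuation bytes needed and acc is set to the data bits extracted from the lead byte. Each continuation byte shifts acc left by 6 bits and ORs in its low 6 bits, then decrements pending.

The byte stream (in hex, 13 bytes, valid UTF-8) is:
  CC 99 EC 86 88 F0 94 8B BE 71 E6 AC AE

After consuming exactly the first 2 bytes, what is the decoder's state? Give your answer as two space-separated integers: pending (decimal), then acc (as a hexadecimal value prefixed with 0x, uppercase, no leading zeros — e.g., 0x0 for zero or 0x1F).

Byte[0]=CC: 2-byte lead. pending=1, acc=0xC
Byte[1]=99: continuation. acc=(acc<<6)|0x19=0x319, pending=0

Answer: 0 0x319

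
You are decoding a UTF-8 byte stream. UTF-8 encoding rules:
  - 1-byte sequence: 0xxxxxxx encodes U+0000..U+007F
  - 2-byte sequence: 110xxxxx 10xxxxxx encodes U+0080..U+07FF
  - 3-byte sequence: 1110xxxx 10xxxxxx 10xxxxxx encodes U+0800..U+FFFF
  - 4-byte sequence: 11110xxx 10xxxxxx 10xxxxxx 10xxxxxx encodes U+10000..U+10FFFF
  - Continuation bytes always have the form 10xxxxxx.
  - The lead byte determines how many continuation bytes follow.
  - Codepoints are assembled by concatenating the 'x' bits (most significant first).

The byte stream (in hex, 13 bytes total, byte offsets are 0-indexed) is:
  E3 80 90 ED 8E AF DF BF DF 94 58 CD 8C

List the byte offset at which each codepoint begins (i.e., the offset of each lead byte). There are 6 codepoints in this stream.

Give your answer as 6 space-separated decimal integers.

Answer: 0 3 6 8 10 11

Derivation:
Byte[0]=E3: 3-byte lead, need 2 cont bytes. acc=0x3
Byte[1]=80: continuation. acc=(acc<<6)|0x00=0xC0
Byte[2]=90: continuation. acc=(acc<<6)|0x10=0x3010
Completed: cp=U+3010 (starts at byte 0)
Byte[3]=ED: 3-byte lead, need 2 cont bytes. acc=0xD
Byte[4]=8E: continuation. acc=(acc<<6)|0x0E=0x34E
Byte[5]=AF: continuation. acc=(acc<<6)|0x2F=0xD3AF
Completed: cp=U+D3AF (starts at byte 3)
Byte[6]=DF: 2-byte lead, need 1 cont bytes. acc=0x1F
Byte[7]=BF: continuation. acc=(acc<<6)|0x3F=0x7FF
Completed: cp=U+07FF (starts at byte 6)
Byte[8]=DF: 2-byte lead, need 1 cont bytes. acc=0x1F
Byte[9]=94: continuation. acc=(acc<<6)|0x14=0x7D4
Completed: cp=U+07D4 (starts at byte 8)
Byte[10]=58: 1-byte ASCII. cp=U+0058
Byte[11]=CD: 2-byte lead, need 1 cont bytes. acc=0xD
Byte[12]=8C: continuation. acc=(acc<<6)|0x0C=0x34C
Completed: cp=U+034C (starts at byte 11)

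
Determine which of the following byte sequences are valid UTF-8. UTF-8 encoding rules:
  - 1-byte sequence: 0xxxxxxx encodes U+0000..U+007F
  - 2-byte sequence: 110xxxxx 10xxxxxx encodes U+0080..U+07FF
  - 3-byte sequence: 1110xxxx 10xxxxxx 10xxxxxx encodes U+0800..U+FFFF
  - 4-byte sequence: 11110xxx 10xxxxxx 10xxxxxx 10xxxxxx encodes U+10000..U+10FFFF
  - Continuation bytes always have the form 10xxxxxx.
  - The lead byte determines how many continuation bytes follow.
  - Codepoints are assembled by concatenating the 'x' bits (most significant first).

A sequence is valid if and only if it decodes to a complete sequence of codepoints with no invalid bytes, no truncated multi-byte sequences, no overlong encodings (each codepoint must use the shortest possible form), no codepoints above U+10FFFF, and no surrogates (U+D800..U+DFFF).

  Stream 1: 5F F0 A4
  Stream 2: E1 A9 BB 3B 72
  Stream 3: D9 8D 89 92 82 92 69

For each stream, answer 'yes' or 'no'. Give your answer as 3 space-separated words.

Stream 1: error at byte offset 3. INVALID
Stream 2: decodes cleanly. VALID
Stream 3: error at byte offset 2. INVALID

Answer: no yes no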